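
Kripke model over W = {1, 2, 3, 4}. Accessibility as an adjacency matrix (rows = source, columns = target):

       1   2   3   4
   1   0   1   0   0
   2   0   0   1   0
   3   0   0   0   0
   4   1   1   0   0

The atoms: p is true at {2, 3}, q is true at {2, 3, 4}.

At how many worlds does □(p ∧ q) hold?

3

1: successors {2}; p ∧ q there: 2:T. ✓
2: successors {3}; p ∧ q there: 3:T. ✓
3: no successors, so □(p ∧ q) holds vacuously. ✓
4: successors {1, 2}; p ∧ q there: 1:F, 2:T. ✗
Satisfying worlds: {1, 2, 3}.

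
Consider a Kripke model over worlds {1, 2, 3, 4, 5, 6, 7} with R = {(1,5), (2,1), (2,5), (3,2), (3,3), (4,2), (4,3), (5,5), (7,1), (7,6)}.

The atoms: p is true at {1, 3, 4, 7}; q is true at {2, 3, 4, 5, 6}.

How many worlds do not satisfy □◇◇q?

1: successors {5}; ◇◇q there: 5:T. ✓
2: successors {1, 5}; ◇◇q there: 1:T, 5:T. ✓
3: successors {2, 3}; ◇◇q there: 2:T, 3:T. ✓
4: successors {2, 3}; ◇◇q there: 2:T, 3:T. ✓
5: successors {5}; ◇◇q there: 5:T. ✓
6: no successors, so □◇◇q holds vacuously. ✓
7: successors {1, 6}; ◇◇q there: 1:T, 6:F. ✗
Satisfying worlds: {1, 2, 3, 4, 5, 6}.
So □◇◇q fails at the other 1 world.

1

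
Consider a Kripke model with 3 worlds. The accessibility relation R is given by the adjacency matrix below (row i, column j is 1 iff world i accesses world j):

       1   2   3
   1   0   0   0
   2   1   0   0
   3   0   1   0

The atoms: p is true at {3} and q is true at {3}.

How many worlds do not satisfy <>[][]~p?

1

1: no successors, so <>[][]~p fails. ✗
2: successors {1}; [][]~p there: 1:T. ✓
3: successors {2}; [][]~p there: 2:T. ✓
Satisfying worlds: {2, 3}.
So <>[][]~p fails at the other 1 world.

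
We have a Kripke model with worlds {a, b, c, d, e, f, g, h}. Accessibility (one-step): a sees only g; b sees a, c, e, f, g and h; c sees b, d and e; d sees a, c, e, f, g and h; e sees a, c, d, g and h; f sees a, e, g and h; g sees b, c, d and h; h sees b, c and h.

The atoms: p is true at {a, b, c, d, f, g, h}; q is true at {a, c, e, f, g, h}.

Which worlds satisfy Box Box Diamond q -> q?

a: Box Box Diamond q is T, q is T. ✓
b: Box Box Diamond q is T, q is F. ✗
c: Box Box Diamond q is T, q is T. ✓
d: Box Box Diamond q is T, q is F. ✗
e: Box Box Diamond q is T, q is T. ✓
f: Box Box Diamond q is T, q is T. ✓
g: Box Box Diamond q is T, q is T. ✓
h: Box Box Diamond q is T, q is T. ✓

{a, c, e, f, g, h}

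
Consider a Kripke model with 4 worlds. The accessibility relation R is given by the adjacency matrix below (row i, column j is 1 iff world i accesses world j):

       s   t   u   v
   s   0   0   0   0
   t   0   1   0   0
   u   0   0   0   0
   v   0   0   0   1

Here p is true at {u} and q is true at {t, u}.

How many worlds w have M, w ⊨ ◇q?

s: no successors, so ◇q fails. ✗
t: successors {t}; q there: t:T. ✓
u: no successors, so ◇q fails. ✗
v: successors {v}; q there: v:F. ✗
Satisfying worlds: {t}.

1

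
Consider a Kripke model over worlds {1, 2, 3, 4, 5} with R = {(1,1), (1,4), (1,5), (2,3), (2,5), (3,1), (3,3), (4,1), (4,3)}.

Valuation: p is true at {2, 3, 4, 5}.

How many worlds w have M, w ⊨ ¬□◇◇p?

2

1: □◇◇p is F. ✓
2: □◇◇p is F. ✓
3: □◇◇p is T. ✗
4: □◇◇p is T. ✗
5: □◇◇p is T. ✗
Satisfying worlds: {1, 2}.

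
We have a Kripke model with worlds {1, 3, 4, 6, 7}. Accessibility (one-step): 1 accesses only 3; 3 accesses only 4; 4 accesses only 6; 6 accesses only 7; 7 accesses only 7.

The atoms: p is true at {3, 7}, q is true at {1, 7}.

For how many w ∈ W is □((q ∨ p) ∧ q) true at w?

2

1: successors {3}; (q ∨ p) ∧ q there: 3:F. ✗
3: successors {4}; (q ∨ p) ∧ q there: 4:F. ✗
4: successors {6}; (q ∨ p) ∧ q there: 6:F. ✗
6: successors {7}; (q ∨ p) ∧ q there: 7:T. ✓
7: successors {7}; (q ∨ p) ∧ q there: 7:T. ✓
Satisfying worlds: {6, 7}.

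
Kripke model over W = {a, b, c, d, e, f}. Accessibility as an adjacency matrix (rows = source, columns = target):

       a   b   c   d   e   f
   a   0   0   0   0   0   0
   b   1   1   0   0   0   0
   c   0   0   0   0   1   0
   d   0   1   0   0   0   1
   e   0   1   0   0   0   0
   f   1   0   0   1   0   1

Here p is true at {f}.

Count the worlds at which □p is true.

a: no successors, so □p holds vacuously. ✓
b: successors {a, b}; p there: a:F, b:F. ✗
c: successors {e}; p there: e:F. ✗
d: successors {b, f}; p there: b:F, f:T. ✗
e: successors {b}; p there: b:F. ✗
f: successors {a, d, f}; p there: a:F, d:F, f:T. ✗
Satisfying worlds: {a}.

1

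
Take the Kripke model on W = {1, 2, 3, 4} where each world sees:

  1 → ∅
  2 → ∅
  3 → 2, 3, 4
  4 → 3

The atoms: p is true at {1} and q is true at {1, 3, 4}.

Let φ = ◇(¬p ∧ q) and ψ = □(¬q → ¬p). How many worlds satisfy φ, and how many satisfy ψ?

2 and 4

For ◇(¬p ∧ q):
1: no successors, so ◇(¬p ∧ q) fails. ✗
2: no successors, so ◇(¬p ∧ q) fails. ✗
3: successors {2, 3, 4}; ¬p ∧ q there: 2:F, 3:T, 4:T. ✓
4: successors {3}; ¬p ∧ q there: 3:T. ✓
— 2 worlds.
For □(¬q → ¬p):
1: no successors, so □(¬q → ¬p) holds vacuously. ✓
2: no successors, so □(¬q → ¬p) holds vacuously. ✓
3: successors {2, 3, 4}; ¬q → ¬p there: 2:T, 3:T, 4:T. ✓
4: successors {3}; ¬q → ¬p there: 3:T. ✓
— 4 worlds.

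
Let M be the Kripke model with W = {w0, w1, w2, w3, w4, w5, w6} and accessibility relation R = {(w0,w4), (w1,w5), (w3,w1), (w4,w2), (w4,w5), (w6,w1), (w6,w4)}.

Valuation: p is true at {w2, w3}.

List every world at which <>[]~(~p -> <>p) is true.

{w1, w3, w4, w6}

w0: successors {w4}; []~(~p -> <>p) there: w4:F. ✗
w1: successors {w5}; []~(~p -> <>p) there: w5:T. ✓
w2: no successors, so <>[]~(~p -> <>p) fails. ✗
w3: successors {w1}; []~(~p -> <>p) there: w1:T. ✓
w4: successors {w2, w5}; []~(~p -> <>p) there: w2:T, w5:T. ✓
w5: no successors, so <>[]~(~p -> <>p) fails. ✗
w6: successors {w1, w4}; []~(~p -> <>p) there: w1:T, w4:F. ✓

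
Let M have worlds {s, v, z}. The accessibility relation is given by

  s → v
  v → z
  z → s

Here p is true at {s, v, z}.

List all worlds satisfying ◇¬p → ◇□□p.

s: ◇¬p is F, ◇□□p is T. ✓
v: ◇¬p is F, ◇□□p is T. ✓
z: ◇¬p is F, ◇□□p is T. ✓

{s, v, z}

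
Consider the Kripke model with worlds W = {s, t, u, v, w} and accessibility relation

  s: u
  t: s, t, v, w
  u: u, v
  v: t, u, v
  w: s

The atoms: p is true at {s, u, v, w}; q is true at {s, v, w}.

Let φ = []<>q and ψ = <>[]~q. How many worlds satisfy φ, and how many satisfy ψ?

3 and 2

For []<>q:
s: successors {u}; <>q there: u:T. ✓
t: successors {s, t, v, w}; <>q there: s:F, t:T, v:T, w:T. ✗
u: successors {u, v}; <>q there: u:T, v:T. ✓
v: successors {t, u, v}; <>q there: t:T, u:T, v:T. ✓
w: successors {s}; <>q there: s:F. ✗
— 3 worlds.
For <>[]~q:
s: successors {u}; []~q there: u:F. ✗
t: successors {s, t, v, w}; []~q there: s:T, t:F, v:F, w:F. ✓
u: successors {u, v}; []~q there: u:F, v:F. ✗
v: successors {t, u, v}; []~q there: t:F, u:F, v:F. ✗
w: successors {s}; []~q there: s:T. ✓
— 2 worlds.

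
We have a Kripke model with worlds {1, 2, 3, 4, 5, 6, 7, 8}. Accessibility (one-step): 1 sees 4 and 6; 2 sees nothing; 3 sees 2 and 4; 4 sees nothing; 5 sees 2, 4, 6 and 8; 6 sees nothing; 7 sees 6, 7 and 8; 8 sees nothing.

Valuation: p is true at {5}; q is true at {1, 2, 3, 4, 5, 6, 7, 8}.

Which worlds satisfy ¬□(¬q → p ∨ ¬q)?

∅

1: □(¬q → p ∨ ¬q) is T. ✗
2: □(¬q → p ∨ ¬q) is T. ✗
3: □(¬q → p ∨ ¬q) is T. ✗
4: □(¬q → p ∨ ¬q) is T. ✗
5: □(¬q → p ∨ ¬q) is T. ✗
6: □(¬q → p ∨ ¬q) is T. ✗
7: □(¬q → p ∨ ¬q) is T. ✗
8: □(¬q → p ∨ ¬q) is T. ✗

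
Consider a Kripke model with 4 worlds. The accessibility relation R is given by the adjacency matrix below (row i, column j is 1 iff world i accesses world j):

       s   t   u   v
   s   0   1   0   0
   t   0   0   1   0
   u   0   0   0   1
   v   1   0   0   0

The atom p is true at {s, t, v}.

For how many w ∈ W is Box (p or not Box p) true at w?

3

s: successors {t}; p or not Box p there: t:T. ✓
t: successors {u}; p or not Box p there: u:F. ✗
u: successors {v}; p or not Box p there: v:T. ✓
v: successors {s}; p or not Box p there: s:T. ✓
Satisfying worlds: {s, u, v}.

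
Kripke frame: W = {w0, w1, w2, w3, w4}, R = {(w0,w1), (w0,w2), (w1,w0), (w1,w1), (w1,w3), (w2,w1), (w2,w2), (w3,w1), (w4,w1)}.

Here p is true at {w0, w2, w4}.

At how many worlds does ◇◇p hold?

w0: successors {w1, w2}; ◇p there: w1:T, w2:T. ✓
w1: successors {w0, w1, w3}; ◇p there: w0:T, w1:T, w3:F. ✓
w2: successors {w1, w2}; ◇p there: w1:T, w2:T. ✓
w3: successors {w1}; ◇p there: w1:T. ✓
w4: successors {w1}; ◇p there: w1:T. ✓
Satisfying worlds: {w0, w1, w2, w3, w4}.

5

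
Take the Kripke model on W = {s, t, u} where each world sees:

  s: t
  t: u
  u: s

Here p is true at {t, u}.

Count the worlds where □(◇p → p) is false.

s: successors {t}; ◇p → p there: t:T. ✓
t: successors {u}; ◇p → p there: u:T. ✓
u: successors {s}; ◇p → p there: s:F. ✗
Satisfying worlds: {s, t}.
So □(◇p → p) fails at the other 1 world.

1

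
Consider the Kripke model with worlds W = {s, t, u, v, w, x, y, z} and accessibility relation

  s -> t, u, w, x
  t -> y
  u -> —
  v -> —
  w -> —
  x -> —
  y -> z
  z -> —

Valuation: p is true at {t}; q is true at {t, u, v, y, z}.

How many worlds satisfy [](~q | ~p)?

7

s: successors {t, u, w, x}; ~q | ~p there: t:F, u:T, w:T, x:T. ✗
t: successors {y}; ~q | ~p there: y:T. ✓
u: no successors, so [](~q | ~p) holds vacuously. ✓
v: no successors, so [](~q | ~p) holds vacuously. ✓
w: no successors, so [](~q | ~p) holds vacuously. ✓
x: no successors, so [](~q | ~p) holds vacuously. ✓
y: successors {z}; ~q | ~p there: z:T. ✓
z: no successors, so [](~q | ~p) holds vacuously. ✓
Satisfying worlds: {t, u, v, w, x, y, z}.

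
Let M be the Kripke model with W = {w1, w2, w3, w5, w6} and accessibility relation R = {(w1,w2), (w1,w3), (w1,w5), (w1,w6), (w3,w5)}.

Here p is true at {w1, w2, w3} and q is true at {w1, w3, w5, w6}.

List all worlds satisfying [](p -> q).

{w2, w3, w5, w6}

w1: successors {w2, w3, w5, w6}; p -> q there: w2:F, w3:T, w5:T, w6:T. ✗
w2: no successors, so [](p -> q) holds vacuously. ✓
w3: successors {w5}; p -> q there: w5:T. ✓
w5: no successors, so [](p -> q) holds vacuously. ✓
w6: no successors, so [](p -> q) holds vacuously. ✓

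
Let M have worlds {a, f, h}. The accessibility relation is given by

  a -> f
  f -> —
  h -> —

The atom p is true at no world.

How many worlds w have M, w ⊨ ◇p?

0

a: successors {f}; p there: f:F. ✗
f: no successors, so ◇p fails. ✗
h: no successors, so ◇p fails. ✗
Satisfying worlds: ∅.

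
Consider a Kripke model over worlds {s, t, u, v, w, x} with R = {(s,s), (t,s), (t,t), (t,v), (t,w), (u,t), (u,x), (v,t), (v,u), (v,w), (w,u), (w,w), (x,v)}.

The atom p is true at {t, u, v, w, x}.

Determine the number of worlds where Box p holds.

4

s: successors {s}; p there: s:F. ✗
t: successors {s, t, v, w}; p there: s:F, t:T, v:T, w:T. ✗
u: successors {t, x}; p there: t:T, x:T. ✓
v: successors {t, u, w}; p there: t:T, u:T, w:T. ✓
w: successors {u, w}; p there: u:T, w:T. ✓
x: successors {v}; p there: v:T. ✓
Satisfying worlds: {u, v, w, x}.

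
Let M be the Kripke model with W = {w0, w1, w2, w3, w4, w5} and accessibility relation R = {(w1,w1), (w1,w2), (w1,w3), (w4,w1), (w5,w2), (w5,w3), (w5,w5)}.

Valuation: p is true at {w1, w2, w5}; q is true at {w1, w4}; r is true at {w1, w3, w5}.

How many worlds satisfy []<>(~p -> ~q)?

w0: no successors, so []<>(~p -> ~q) holds vacuously. ✓
w1: successors {w1, w2, w3}; <>(~p -> ~q) there: w1:T, w2:F, w3:F. ✗
w2: no successors, so []<>(~p -> ~q) holds vacuously. ✓
w3: no successors, so []<>(~p -> ~q) holds vacuously. ✓
w4: successors {w1}; <>(~p -> ~q) there: w1:T. ✓
w5: successors {w2, w3, w5}; <>(~p -> ~q) there: w2:F, w3:F, w5:T. ✗
Satisfying worlds: {w0, w2, w3, w4}.

4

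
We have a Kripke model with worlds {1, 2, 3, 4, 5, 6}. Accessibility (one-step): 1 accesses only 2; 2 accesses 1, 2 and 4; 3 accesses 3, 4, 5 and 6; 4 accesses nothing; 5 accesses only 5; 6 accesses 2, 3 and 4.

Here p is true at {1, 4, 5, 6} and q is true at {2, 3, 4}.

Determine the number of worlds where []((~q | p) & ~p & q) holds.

1: successors {2}; (~q | p) & ~p & q there: 2:F. ✗
2: successors {1, 2, 4}; (~q | p) & ~p & q there: 1:F, 2:F, 4:F. ✗
3: successors {3, 4, 5, 6}; (~q | p) & ~p & q there: 3:F, 4:F, 5:F, 6:F. ✗
4: no successors, so []((~q | p) & ~p & q) holds vacuously. ✓
5: successors {5}; (~q | p) & ~p & q there: 5:F. ✗
6: successors {2, 3, 4}; (~q | p) & ~p & q there: 2:F, 3:F, 4:F. ✗
Satisfying worlds: {4}.

1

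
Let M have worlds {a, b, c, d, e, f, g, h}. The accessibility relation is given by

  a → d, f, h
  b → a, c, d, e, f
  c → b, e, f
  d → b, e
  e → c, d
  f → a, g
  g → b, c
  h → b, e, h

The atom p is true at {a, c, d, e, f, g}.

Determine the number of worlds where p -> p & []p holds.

a: p is T, p & []p is F. ✗
b: p is F, p & []p is F. ✓
c: p is T, p & []p is F. ✗
d: p is T, p & []p is F. ✗
e: p is T, p & []p is T. ✓
f: p is T, p & []p is T. ✓
g: p is T, p & []p is F. ✗
h: p is F, p & []p is F. ✓
Satisfying worlds: {b, e, f, h}.

4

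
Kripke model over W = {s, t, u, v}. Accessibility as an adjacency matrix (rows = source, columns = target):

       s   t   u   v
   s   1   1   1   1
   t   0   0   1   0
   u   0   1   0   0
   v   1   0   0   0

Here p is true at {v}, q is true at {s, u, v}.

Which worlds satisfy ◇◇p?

{s, v}

s: successors {s, t, u, v}; ◇p there: s:T, t:F, u:F, v:F. ✓
t: successors {u}; ◇p there: u:F. ✗
u: successors {t}; ◇p there: t:F. ✗
v: successors {s}; ◇p there: s:T. ✓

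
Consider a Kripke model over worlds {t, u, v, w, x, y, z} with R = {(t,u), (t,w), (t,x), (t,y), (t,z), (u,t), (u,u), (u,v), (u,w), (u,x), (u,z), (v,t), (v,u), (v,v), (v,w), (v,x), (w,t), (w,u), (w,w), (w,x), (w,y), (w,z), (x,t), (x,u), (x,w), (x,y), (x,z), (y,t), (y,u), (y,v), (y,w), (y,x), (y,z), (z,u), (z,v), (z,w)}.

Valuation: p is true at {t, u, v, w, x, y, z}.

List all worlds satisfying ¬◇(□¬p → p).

t: ◇(□¬p → p) is T. ✗
u: ◇(□¬p → p) is T. ✗
v: ◇(□¬p → p) is T. ✗
w: ◇(□¬p → p) is T. ✗
x: ◇(□¬p → p) is T. ✗
y: ◇(□¬p → p) is T. ✗
z: ◇(□¬p → p) is T. ✗

∅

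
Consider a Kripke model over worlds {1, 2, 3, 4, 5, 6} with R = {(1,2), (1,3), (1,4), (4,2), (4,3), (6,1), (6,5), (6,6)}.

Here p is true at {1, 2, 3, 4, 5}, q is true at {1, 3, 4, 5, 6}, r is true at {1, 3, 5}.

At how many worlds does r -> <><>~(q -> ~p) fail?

2

1: r is T, <><>~(q -> ~p) is T. ✓
2: r is F, <><>~(q -> ~p) is F. ✓
3: r is T, <><>~(q -> ~p) is F. ✗
4: r is F, <><>~(q -> ~p) is F. ✓
5: r is T, <><>~(q -> ~p) is F. ✗
6: r is F, <><>~(q -> ~p) is T. ✓
Satisfying worlds: {1, 2, 4, 6}.
So r -> <><>~(q -> ~p) fails at the other 2 worlds.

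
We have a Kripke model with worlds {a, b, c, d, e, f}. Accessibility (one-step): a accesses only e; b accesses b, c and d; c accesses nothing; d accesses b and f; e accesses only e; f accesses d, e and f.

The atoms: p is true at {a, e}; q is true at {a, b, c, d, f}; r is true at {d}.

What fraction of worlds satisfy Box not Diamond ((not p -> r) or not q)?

a: successors {e}; not Diamond ((not p -> r) or not q) there: e:F. ✗
b: successors {b, c, d}; not Diamond ((not p -> r) or not q) there: b:F, c:T, d:T. ✗
c: no successors, so Box not Diamond ((not p -> r) or not q) holds vacuously. ✓
d: successors {b, f}; not Diamond ((not p -> r) or not q) there: b:F, f:F. ✗
e: successors {e}; not Diamond ((not p -> r) or not q) there: e:F. ✗
f: successors {d, e, f}; not Diamond ((not p -> r) or not q) there: d:T, e:F, f:F. ✗
That's 1 of 6 worlds, so 1/6.

1/6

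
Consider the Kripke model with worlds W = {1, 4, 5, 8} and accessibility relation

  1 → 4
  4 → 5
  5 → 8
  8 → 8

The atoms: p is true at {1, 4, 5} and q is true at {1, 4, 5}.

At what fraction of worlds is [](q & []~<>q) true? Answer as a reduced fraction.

1/2

1: successors {4}; q & []~<>q there: 4:T. ✓
4: successors {5}; q & []~<>q there: 5:T. ✓
5: successors {8}; q & []~<>q there: 8:F. ✗
8: successors {8}; q & []~<>q there: 8:F. ✗
That's 2 of 4 worlds, so 2/4 = 1/2.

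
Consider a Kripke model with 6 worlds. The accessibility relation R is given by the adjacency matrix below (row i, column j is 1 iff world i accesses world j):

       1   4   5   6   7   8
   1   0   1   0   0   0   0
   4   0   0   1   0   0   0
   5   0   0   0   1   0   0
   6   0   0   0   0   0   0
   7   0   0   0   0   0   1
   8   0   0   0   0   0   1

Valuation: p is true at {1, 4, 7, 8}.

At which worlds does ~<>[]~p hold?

{6, 7, 8}

1: <>[]~p is T. ✗
4: <>[]~p is T. ✗
5: <>[]~p is T. ✗
6: <>[]~p is F. ✓
7: <>[]~p is F. ✓
8: <>[]~p is F. ✓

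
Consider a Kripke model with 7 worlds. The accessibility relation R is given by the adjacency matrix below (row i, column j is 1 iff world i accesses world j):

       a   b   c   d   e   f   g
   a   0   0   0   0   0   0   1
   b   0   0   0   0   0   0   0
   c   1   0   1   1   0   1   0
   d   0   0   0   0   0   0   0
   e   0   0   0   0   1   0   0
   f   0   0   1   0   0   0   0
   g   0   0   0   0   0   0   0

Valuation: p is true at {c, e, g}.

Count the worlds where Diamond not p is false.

6

a: successors {g}; not p there: g:F. ✗
b: no successors, so Diamond not p fails. ✗
c: successors {a, c, d, f}; not p there: a:T, c:F, d:T, f:T. ✓
d: no successors, so Diamond not p fails. ✗
e: successors {e}; not p there: e:F. ✗
f: successors {c}; not p there: c:F. ✗
g: no successors, so Diamond not p fails. ✗
Satisfying worlds: {c}.
So Diamond not p fails at the other 6 worlds.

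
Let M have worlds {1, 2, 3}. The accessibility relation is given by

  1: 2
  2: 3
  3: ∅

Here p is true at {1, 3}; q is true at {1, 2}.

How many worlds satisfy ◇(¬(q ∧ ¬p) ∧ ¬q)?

1: successors {2}; ¬(q ∧ ¬p) ∧ ¬q there: 2:F. ✗
2: successors {3}; ¬(q ∧ ¬p) ∧ ¬q there: 3:T. ✓
3: no successors, so ◇(¬(q ∧ ¬p) ∧ ¬q) fails. ✗
Satisfying worlds: {2}.

1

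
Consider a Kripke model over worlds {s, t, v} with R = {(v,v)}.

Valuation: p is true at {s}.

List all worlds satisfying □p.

s: no successors, so □p holds vacuously. ✓
t: no successors, so □p holds vacuously. ✓
v: successors {v}; p there: v:F. ✗

{s, t}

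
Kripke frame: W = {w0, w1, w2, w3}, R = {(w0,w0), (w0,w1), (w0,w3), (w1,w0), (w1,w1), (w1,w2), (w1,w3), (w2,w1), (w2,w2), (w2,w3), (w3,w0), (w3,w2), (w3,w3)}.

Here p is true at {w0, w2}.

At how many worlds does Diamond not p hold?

w0: successors {w0, w1, w3}; not p there: w0:F, w1:T, w3:T. ✓
w1: successors {w0, w1, w2, w3}; not p there: w0:F, w1:T, w2:F, w3:T. ✓
w2: successors {w1, w2, w3}; not p there: w1:T, w2:F, w3:T. ✓
w3: successors {w0, w2, w3}; not p there: w0:F, w2:F, w3:T. ✓
Satisfying worlds: {w0, w1, w2, w3}.

4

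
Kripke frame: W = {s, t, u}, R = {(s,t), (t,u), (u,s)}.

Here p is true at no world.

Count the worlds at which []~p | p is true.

s: []~p is T, p is F. ✓
t: []~p is T, p is F. ✓
u: []~p is T, p is F. ✓
Satisfying worlds: {s, t, u}.

3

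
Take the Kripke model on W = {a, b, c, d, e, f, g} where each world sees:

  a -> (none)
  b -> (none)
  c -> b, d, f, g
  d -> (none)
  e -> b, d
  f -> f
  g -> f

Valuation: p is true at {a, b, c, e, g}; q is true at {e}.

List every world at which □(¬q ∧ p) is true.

{a, b, d}

a: no successors, so □(¬q ∧ p) holds vacuously. ✓
b: no successors, so □(¬q ∧ p) holds vacuously. ✓
c: successors {b, d, f, g}; ¬q ∧ p there: b:T, d:F, f:F, g:T. ✗
d: no successors, so □(¬q ∧ p) holds vacuously. ✓
e: successors {b, d}; ¬q ∧ p there: b:T, d:F. ✗
f: successors {f}; ¬q ∧ p there: f:F. ✗
g: successors {f}; ¬q ∧ p there: f:F. ✗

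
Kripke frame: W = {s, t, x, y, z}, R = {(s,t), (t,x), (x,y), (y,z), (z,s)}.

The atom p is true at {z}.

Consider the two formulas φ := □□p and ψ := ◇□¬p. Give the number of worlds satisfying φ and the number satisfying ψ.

1 and 4

For □□p:
s: successors {t}; □p there: t:F. ✗
t: successors {x}; □p there: x:F. ✗
x: successors {y}; □p there: y:T. ✓
y: successors {z}; □p there: z:F. ✗
z: successors {s}; □p there: s:F. ✗
— 1 world.
For ◇□¬p:
s: successors {t}; □¬p there: t:T. ✓
t: successors {x}; □¬p there: x:T. ✓
x: successors {y}; □¬p there: y:F. ✗
y: successors {z}; □¬p there: z:T. ✓
z: successors {s}; □¬p there: s:T. ✓
— 4 worlds.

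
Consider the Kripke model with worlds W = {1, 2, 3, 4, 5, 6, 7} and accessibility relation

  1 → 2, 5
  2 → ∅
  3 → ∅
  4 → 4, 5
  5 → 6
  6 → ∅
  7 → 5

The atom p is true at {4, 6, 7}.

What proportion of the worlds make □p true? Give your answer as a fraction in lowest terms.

4/7

1: successors {2, 5}; p there: 2:F, 5:F. ✗
2: no successors, so □p holds vacuously. ✓
3: no successors, so □p holds vacuously. ✓
4: successors {4, 5}; p there: 4:T, 5:F. ✗
5: successors {6}; p there: 6:T. ✓
6: no successors, so □p holds vacuously. ✓
7: successors {5}; p there: 5:F. ✗
That's 4 of 7 worlds, so 4/7.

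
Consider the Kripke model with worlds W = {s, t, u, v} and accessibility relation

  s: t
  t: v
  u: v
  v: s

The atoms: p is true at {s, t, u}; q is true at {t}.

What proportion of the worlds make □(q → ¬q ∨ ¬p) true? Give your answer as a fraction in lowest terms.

3/4

s: successors {t}; q → ¬q ∨ ¬p there: t:F. ✗
t: successors {v}; q → ¬q ∨ ¬p there: v:T. ✓
u: successors {v}; q → ¬q ∨ ¬p there: v:T. ✓
v: successors {s}; q → ¬q ∨ ¬p there: s:T. ✓
That's 3 of 4 worlds, so 3/4.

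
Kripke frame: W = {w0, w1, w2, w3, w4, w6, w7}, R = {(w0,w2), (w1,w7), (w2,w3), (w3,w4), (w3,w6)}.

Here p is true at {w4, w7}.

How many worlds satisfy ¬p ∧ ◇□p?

w0: ¬p is T, ◇□p is F. ✗
w1: ¬p is T, ◇□p is T. ✓
w2: ¬p is T, ◇□p is F. ✗
w3: ¬p is T, ◇□p is T. ✓
w4: ¬p is F, ◇□p is F. ✗
w6: ¬p is T, ◇□p is F. ✗
w7: ¬p is F, ◇□p is F. ✗
Satisfying worlds: {w1, w3}.

2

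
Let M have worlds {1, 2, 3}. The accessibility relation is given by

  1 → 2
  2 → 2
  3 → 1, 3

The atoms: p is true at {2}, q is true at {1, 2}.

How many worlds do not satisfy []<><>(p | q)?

1: successors {2}; <><>(p | q) there: 2:T. ✓
2: successors {2}; <><>(p | q) there: 2:T. ✓
3: successors {1, 3}; <><>(p | q) there: 1:T, 3:T. ✓
Satisfying worlds: {1, 2, 3}.
So []<><>(p | q) fails at the other 0 worlds.

0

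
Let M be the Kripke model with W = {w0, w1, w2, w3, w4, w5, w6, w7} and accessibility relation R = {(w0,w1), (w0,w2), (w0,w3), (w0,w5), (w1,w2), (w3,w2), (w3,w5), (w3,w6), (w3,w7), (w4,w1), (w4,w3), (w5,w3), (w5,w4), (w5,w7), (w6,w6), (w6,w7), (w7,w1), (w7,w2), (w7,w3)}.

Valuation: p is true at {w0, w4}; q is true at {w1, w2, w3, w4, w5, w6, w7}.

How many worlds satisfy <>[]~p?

7

w0: successors {w1, w2, w3, w5}; []~p there: w1:T, w2:T, w3:T, w5:F. ✓
w1: successors {w2}; []~p there: w2:T. ✓
w2: no successors, so <>[]~p fails. ✗
w3: successors {w2, w5, w6, w7}; []~p there: w2:T, w5:F, w6:T, w7:T. ✓
w4: successors {w1, w3}; []~p there: w1:T, w3:T. ✓
w5: successors {w3, w4, w7}; []~p there: w3:T, w4:T, w7:T. ✓
w6: successors {w6, w7}; []~p there: w6:T, w7:T. ✓
w7: successors {w1, w2, w3}; []~p there: w1:T, w2:T, w3:T. ✓
Satisfying worlds: {w0, w1, w3, w4, w5, w6, w7}.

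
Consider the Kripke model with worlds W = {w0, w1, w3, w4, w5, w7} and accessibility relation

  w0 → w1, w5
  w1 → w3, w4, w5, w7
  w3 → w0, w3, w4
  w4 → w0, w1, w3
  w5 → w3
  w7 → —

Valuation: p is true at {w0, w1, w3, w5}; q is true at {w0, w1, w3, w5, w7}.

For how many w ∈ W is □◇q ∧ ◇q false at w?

w0: □◇q is T, ◇q is T. ✓
w1: □◇q is F, ◇q is T. ✗
w3: □◇q is T, ◇q is T. ✓
w4: □◇q is T, ◇q is T. ✓
w5: □◇q is T, ◇q is T. ✓
w7: □◇q is T, ◇q is F. ✗
Satisfying worlds: {w0, w3, w4, w5}.
So □◇q ∧ ◇q fails at the other 2 worlds.

2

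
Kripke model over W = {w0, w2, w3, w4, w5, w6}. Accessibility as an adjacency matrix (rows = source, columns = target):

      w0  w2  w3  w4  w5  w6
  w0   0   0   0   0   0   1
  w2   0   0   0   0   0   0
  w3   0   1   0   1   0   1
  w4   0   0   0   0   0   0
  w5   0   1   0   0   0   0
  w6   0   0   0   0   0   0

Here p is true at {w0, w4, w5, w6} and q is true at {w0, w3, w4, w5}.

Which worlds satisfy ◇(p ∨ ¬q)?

{w0, w3, w5}

w0: successors {w6}; p ∨ ¬q there: w6:T. ✓
w2: no successors, so ◇(p ∨ ¬q) fails. ✗
w3: successors {w2, w4, w6}; p ∨ ¬q there: w2:T, w4:T, w6:T. ✓
w4: no successors, so ◇(p ∨ ¬q) fails. ✗
w5: successors {w2}; p ∨ ¬q there: w2:T. ✓
w6: no successors, so ◇(p ∨ ¬q) fails. ✗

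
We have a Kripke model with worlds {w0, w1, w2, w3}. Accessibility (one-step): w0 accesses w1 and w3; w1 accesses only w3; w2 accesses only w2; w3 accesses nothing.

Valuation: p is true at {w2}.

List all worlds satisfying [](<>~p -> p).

w0: successors {w1, w3}; <>~p -> p there: w1:F, w3:T. ✗
w1: successors {w3}; <>~p -> p there: w3:T. ✓
w2: successors {w2}; <>~p -> p there: w2:T. ✓
w3: no successors, so [](<>~p -> p) holds vacuously. ✓

{w1, w2, w3}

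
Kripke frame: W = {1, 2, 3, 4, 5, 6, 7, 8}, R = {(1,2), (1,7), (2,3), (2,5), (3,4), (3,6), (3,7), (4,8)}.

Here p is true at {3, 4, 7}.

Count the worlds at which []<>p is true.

1: successors {2, 7}; <>p there: 2:T, 7:F. ✗
2: successors {3, 5}; <>p there: 3:T, 5:F. ✗
3: successors {4, 6, 7}; <>p there: 4:F, 6:F, 7:F. ✗
4: successors {8}; <>p there: 8:F. ✗
5: no successors, so []<>p holds vacuously. ✓
6: no successors, so []<>p holds vacuously. ✓
7: no successors, so []<>p holds vacuously. ✓
8: no successors, so []<>p holds vacuously. ✓
Satisfying worlds: {5, 6, 7, 8}.

4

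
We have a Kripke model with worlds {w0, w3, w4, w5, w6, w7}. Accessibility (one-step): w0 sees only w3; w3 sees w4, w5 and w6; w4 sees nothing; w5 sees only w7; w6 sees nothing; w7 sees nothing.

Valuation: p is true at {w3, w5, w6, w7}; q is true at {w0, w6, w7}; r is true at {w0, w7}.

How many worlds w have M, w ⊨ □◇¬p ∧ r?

2

w0: □◇¬p is T, r is T. ✓
w3: □◇¬p is F, r is F. ✗
w4: □◇¬p is T, r is F. ✗
w5: □◇¬p is F, r is F. ✗
w6: □◇¬p is T, r is F. ✗
w7: □◇¬p is T, r is T. ✓
Satisfying worlds: {w0, w7}.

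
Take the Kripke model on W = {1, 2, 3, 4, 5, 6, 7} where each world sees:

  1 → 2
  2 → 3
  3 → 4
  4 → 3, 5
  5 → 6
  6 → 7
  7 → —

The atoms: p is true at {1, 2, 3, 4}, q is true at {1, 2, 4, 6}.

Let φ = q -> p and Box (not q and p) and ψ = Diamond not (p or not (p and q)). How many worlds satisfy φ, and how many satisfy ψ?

For q -> p and Box (not q and p):
1: q is T, p and Box (not q and p) is F. ✗
2: q is T, p and Box (not q and p) is T. ✓
3: q is F, p and Box (not q and p) is F. ✓
4: q is T, p and Box (not q and p) is F. ✗
5: q is F, p and Box (not q and p) is F. ✓
6: q is T, p and Box (not q and p) is F. ✗
7: q is F, p and Box (not q and p) is F. ✓
— 4 worlds.
For Diamond not (p or not (p and q)):
1: successors {2}; not (p or not (p and q)) there: 2:F. ✗
2: successors {3}; not (p or not (p and q)) there: 3:F. ✗
3: successors {4}; not (p or not (p and q)) there: 4:F. ✗
4: successors {3, 5}; not (p or not (p and q)) there: 3:F, 5:F. ✗
5: successors {6}; not (p or not (p and q)) there: 6:F. ✗
6: successors {7}; not (p or not (p and q)) there: 7:F. ✗
7: no successors, so Diamond not (p or not (p and q)) fails. ✗
— 0 worlds.

4 and 0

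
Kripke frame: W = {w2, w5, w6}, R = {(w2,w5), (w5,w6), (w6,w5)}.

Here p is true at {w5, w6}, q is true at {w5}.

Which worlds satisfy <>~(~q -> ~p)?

{w5}

w2: successors {w5}; ~(~q -> ~p) there: w5:F. ✗
w5: successors {w6}; ~(~q -> ~p) there: w6:T. ✓
w6: successors {w5}; ~(~q -> ~p) there: w5:F. ✗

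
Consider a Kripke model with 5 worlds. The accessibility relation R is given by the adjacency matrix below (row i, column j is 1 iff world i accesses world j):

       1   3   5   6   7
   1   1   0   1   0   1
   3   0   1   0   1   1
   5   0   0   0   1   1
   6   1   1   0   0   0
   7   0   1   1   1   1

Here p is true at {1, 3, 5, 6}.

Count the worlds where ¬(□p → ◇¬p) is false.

4

1: □p → ◇¬p is T. ✗
3: □p → ◇¬p is T. ✗
5: □p → ◇¬p is T. ✗
6: □p → ◇¬p is F. ✓
7: □p → ◇¬p is T. ✗
Satisfying worlds: {6}.
So ¬(□p → ◇¬p) fails at the other 4 worlds.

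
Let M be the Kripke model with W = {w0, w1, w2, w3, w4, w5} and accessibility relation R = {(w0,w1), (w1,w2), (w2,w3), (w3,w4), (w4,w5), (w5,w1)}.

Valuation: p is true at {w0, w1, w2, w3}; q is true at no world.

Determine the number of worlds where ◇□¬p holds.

2

w0: successors {w1}; □¬p there: w1:F. ✗
w1: successors {w2}; □¬p there: w2:F. ✗
w2: successors {w3}; □¬p there: w3:T. ✓
w3: successors {w4}; □¬p there: w4:T. ✓
w4: successors {w5}; □¬p there: w5:F. ✗
w5: successors {w1}; □¬p there: w1:F. ✗
Satisfying worlds: {w2, w3}.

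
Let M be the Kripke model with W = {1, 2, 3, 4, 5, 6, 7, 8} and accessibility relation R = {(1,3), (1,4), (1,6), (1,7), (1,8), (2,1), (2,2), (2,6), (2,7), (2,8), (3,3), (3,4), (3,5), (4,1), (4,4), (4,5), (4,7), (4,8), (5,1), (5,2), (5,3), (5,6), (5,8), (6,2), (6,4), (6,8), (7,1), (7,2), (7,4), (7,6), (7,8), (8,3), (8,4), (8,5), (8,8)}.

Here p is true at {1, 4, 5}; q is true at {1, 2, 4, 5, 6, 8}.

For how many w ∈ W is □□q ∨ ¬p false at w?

1: □□q is F, ¬p is F. ✗
2: □□q is F, ¬p is T. ✓
3: □□q is F, ¬p is T. ✓
4: □□q is F, ¬p is F. ✗
5: □□q is F, ¬p is F. ✗
6: □□q is F, ¬p is T. ✓
7: □□q is F, ¬p is T. ✓
8: □□q is F, ¬p is T. ✓
Satisfying worlds: {2, 3, 6, 7, 8}.
So □□q ∨ ¬p fails at the other 3 worlds.

3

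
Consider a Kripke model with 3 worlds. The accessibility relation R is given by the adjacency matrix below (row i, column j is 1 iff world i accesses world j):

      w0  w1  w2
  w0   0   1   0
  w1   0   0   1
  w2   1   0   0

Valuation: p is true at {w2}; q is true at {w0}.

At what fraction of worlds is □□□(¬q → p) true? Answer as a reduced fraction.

w0: successors {w1}; □□(¬q → p) there: w1:T. ✓
w1: successors {w2}; □□(¬q → p) there: w2:F. ✗
w2: successors {w0}; □□(¬q → p) there: w0:T. ✓
That's 2 of 3 worlds, so 2/3.

2/3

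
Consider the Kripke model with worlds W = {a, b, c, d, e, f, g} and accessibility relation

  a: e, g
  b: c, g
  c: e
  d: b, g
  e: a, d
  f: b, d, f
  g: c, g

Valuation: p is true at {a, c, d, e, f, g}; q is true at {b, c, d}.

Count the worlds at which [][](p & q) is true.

a: successors {e, g}; [](p & q) there: e:F, g:F. ✗
b: successors {c, g}; [](p & q) there: c:F, g:F. ✗
c: successors {e}; [](p & q) there: e:F. ✗
d: successors {b, g}; [](p & q) there: b:F, g:F. ✗
e: successors {a, d}; [](p & q) there: a:F, d:F. ✗
f: successors {b, d, f}; [](p & q) there: b:F, d:F, f:F. ✗
g: successors {c, g}; [](p & q) there: c:F, g:F. ✗
Satisfying worlds: ∅.

0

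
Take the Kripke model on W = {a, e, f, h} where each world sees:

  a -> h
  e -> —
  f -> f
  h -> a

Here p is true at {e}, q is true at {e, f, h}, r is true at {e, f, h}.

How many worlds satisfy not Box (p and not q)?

3

a: Box (p and not q) is F. ✓
e: Box (p and not q) is T. ✗
f: Box (p and not q) is F. ✓
h: Box (p and not q) is F. ✓
Satisfying worlds: {a, f, h}.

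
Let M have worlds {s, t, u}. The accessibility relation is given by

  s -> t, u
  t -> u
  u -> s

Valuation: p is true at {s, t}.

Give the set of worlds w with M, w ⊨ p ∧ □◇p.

{t}

s: p is T, □◇p is F. ✗
t: p is T, □◇p is T. ✓
u: p is F, □◇p is T. ✗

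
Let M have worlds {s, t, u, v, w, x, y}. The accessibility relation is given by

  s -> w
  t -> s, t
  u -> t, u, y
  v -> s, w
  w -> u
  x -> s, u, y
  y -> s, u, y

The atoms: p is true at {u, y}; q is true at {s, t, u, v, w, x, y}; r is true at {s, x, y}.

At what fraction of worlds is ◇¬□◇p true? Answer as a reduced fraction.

s: successors {w}; ¬□◇p there: w:F. ✗
t: successors {s, t}; ¬□◇p there: s:F, t:T. ✓
u: successors {t, u, y}; ¬□◇p there: t:T, u:T, y:T. ✓
v: successors {s, w}; ¬□◇p there: s:F, w:F. ✗
w: successors {u}; ¬□◇p there: u:T. ✓
x: successors {s, u, y}; ¬□◇p there: s:F, u:T, y:T. ✓
y: successors {s, u, y}; ¬□◇p there: s:F, u:T, y:T. ✓
That's 5 of 7 worlds, so 5/7.

5/7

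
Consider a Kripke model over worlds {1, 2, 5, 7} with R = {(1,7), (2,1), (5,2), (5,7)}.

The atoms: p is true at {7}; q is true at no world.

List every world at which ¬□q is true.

{1, 2, 5}

1: □q is F. ✓
2: □q is F. ✓
5: □q is F. ✓
7: □q is T. ✗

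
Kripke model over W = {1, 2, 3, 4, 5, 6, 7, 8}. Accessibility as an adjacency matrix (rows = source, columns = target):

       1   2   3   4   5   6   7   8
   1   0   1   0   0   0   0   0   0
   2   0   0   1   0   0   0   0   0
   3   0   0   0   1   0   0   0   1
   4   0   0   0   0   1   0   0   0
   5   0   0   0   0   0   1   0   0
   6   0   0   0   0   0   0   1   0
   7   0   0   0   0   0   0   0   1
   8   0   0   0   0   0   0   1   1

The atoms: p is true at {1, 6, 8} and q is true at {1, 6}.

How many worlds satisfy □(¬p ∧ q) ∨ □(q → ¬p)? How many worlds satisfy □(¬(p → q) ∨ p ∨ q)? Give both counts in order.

For □(¬p ∧ q) ∨ □(q → ¬p):
1: □(¬p ∧ q) is F, □(q → ¬p) is T. ✓
2: □(¬p ∧ q) is F, □(q → ¬p) is T. ✓
3: □(¬p ∧ q) is F, □(q → ¬p) is T. ✓
4: □(¬p ∧ q) is F, □(q → ¬p) is T. ✓
5: □(¬p ∧ q) is F, □(q → ¬p) is F. ✗
6: □(¬p ∧ q) is F, □(q → ¬p) is T. ✓
7: □(¬p ∧ q) is F, □(q → ¬p) is T. ✓
8: □(¬p ∧ q) is F, □(q → ¬p) is T. ✓
— 7 worlds.
For □(¬(p → q) ∨ p ∨ q):
1: successors {2}; ¬(p → q) ∨ p ∨ q there: 2:F. ✗
2: successors {3}; ¬(p → q) ∨ p ∨ q there: 3:F. ✗
3: successors {4, 8}; ¬(p → q) ∨ p ∨ q there: 4:F, 8:T. ✗
4: successors {5}; ¬(p → q) ∨ p ∨ q there: 5:F. ✗
5: successors {6}; ¬(p → q) ∨ p ∨ q there: 6:T. ✓
6: successors {7}; ¬(p → q) ∨ p ∨ q there: 7:F. ✗
7: successors {8}; ¬(p → q) ∨ p ∨ q there: 8:T. ✓
8: successors {7, 8}; ¬(p → q) ∨ p ∨ q there: 7:F, 8:T. ✗
— 2 worlds.

7 and 2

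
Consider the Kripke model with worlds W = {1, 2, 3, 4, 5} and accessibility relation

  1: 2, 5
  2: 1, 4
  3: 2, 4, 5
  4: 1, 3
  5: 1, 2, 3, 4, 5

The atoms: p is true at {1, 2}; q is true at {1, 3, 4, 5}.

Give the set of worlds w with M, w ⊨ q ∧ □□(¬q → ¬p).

1: q is T, □□(¬q → ¬p) is F. ✗
2: q is F, □□(¬q → ¬p) is F. ✗
3: q is T, □□(¬q → ¬p) is F. ✗
4: q is T, □□(¬q → ¬p) is F. ✗
5: q is T, □□(¬q → ¬p) is F. ✗

∅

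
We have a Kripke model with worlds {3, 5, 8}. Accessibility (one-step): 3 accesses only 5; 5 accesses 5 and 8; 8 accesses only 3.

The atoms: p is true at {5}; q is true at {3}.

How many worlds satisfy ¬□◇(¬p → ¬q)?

1

3: □◇(¬p → ¬q) is T. ✗
5: □◇(¬p → ¬q) is F. ✓
8: □◇(¬p → ¬q) is T. ✗
Satisfying worlds: {5}.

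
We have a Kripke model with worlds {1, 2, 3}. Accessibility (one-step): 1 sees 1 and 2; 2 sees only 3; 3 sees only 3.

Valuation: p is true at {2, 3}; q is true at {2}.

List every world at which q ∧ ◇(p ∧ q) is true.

∅

1: q is F, ◇(p ∧ q) is T. ✗
2: q is T, ◇(p ∧ q) is F. ✗
3: q is F, ◇(p ∧ q) is F. ✗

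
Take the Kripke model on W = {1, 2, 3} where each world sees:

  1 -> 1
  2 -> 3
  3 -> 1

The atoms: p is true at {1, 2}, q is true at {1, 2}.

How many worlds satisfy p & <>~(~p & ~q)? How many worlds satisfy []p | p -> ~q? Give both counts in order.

1 and 1

For p & <>~(~p & ~q):
1: p is T, <>~(~p & ~q) is T. ✓
2: p is T, <>~(~p & ~q) is F. ✗
3: p is F, <>~(~p & ~q) is T. ✗
— 1 world.
For []p | p -> ~q:
1: []p | p is T, ~q is F. ✗
2: []p | p is T, ~q is F. ✗
3: []p | p is T, ~q is T. ✓
— 1 world.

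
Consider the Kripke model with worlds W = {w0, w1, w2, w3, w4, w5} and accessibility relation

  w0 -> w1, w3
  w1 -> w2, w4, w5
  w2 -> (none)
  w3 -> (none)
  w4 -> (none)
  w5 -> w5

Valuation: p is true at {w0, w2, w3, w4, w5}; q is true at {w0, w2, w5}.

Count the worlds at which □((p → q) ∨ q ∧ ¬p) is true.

w0: successors {w1, w3}; (p → q) ∨ q ∧ ¬p there: w1:T, w3:F. ✗
w1: successors {w2, w4, w5}; (p → q) ∨ q ∧ ¬p there: w2:T, w4:F, w5:T. ✗
w2: no successors, so □((p → q) ∨ q ∧ ¬p) holds vacuously. ✓
w3: no successors, so □((p → q) ∨ q ∧ ¬p) holds vacuously. ✓
w4: no successors, so □((p → q) ∨ q ∧ ¬p) holds vacuously. ✓
w5: successors {w5}; (p → q) ∨ q ∧ ¬p there: w5:T. ✓
Satisfying worlds: {w2, w3, w4, w5}.

4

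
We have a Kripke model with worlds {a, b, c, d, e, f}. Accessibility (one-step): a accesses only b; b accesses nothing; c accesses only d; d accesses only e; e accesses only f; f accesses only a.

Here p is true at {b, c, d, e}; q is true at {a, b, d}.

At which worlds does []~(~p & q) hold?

{a, b, c, d, e}

a: successors {b}; ~(~p & q) there: b:T. ✓
b: no successors, so []~(~p & q) holds vacuously. ✓
c: successors {d}; ~(~p & q) there: d:T. ✓
d: successors {e}; ~(~p & q) there: e:T. ✓
e: successors {f}; ~(~p & q) there: f:T. ✓
f: successors {a}; ~(~p & q) there: a:F. ✗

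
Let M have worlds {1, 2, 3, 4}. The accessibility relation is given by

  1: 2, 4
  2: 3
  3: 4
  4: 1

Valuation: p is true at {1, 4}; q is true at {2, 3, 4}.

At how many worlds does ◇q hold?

3

1: successors {2, 4}; q there: 2:T, 4:T. ✓
2: successors {3}; q there: 3:T. ✓
3: successors {4}; q there: 4:T. ✓
4: successors {1}; q there: 1:F. ✗
Satisfying worlds: {1, 2, 3}.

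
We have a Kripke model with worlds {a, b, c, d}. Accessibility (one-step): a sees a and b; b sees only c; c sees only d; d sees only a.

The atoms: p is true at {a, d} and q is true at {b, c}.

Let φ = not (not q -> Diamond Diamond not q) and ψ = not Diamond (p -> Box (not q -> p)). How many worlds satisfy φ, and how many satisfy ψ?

0 and 0

For not (not q -> Diamond Diamond not q):
a: not q -> Diamond Diamond not q is T. ✗
b: not q -> Diamond Diamond not q is T. ✗
c: not q -> Diamond Diamond not q is T. ✗
d: not q -> Diamond Diamond not q is T. ✗
— 0 worlds.
For not Diamond (p -> Box (not q -> p)):
a: Diamond (p -> Box (not q -> p)) is T. ✗
b: Diamond (p -> Box (not q -> p)) is T. ✗
c: Diamond (p -> Box (not q -> p)) is T. ✗
d: Diamond (p -> Box (not q -> p)) is T. ✗
— 0 worlds.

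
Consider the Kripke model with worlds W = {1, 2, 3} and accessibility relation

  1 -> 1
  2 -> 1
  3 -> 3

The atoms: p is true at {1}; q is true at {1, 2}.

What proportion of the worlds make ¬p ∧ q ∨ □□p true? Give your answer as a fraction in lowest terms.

2/3

1: ¬p ∧ q is F, □□p is T. ✓
2: ¬p ∧ q is T, □□p is T. ✓
3: ¬p ∧ q is F, □□p is F. ✗
That's 2 of 3 worlds, so 2/3.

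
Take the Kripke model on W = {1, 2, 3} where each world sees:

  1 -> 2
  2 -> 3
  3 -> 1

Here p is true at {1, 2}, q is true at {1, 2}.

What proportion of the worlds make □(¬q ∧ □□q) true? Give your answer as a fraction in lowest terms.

1/3

1: successors {2}; ¬q ∧ □□q there: 2:F. ✗
2: successors {3}; ¬q ∧ □□q there: 3:T. ✓
3: successors {1}; ¬q ∧ □□q there: 1:F. ✗
That's 1 of 3 worlds, so 1/3.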